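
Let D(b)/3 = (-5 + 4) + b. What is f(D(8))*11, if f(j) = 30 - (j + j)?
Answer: -132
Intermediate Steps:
D(b) = -3 + 3*b (D(b) = 3*((-5 + 4) + b) = 3*(-1 + b) = -3 + 3*b)
f(j) = 30 - 2*j
f(D(8))*11 = (30 - 2*(-3 + 3*8))*11 = (30 - 2*(-3 + 24))*11 = (30 - 2*21)*11 = (30 - 42)*11 = -12*11 = -132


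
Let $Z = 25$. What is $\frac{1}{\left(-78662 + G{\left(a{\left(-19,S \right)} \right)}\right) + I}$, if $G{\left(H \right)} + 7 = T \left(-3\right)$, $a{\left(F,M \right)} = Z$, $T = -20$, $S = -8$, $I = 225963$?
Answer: $\frac{1}{147354} \approx 6.7864 \cdot 10^{-6}$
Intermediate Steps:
$a{\left(F,M \right)} = 25$
$G{\left(H \right)} = 53$ ($G{\left(H \right)} = -7 - -60 = -7 + 60 = 53$)
$\frac{1}{\left(-78662 + G{\left(a{\left(-19,S \right)} \right)}\right) + I} = \frac{1}{\left(-78662 + 53\right) + 225963} = \frac{1}{-78609 + 225963} = \frac{1}{147354}$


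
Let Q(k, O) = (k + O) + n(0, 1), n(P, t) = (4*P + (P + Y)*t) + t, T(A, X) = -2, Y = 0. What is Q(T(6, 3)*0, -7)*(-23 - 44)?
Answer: 402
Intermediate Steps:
n(P, t) = t + 4*P + P*t (n(P, t) = (4*P + (P + 0)*t) + t = (4*P + P*t) + t = t + 4*P + P*t)
Q(k, O) = 1 + O + k (Q(k, O) = (k + O) + (1 + 4*0 + 0*1) = (O + k) + (1 + 0 + 0) = (O + k) + 1 = 1 + O + k)
Q(T(6, 3)*0, -7)*(-23 - 44) = (1 - 7 - 2*0)*(-23 - 44) = (1 - 7 + 0)*(-67) = -6*(-67) = 402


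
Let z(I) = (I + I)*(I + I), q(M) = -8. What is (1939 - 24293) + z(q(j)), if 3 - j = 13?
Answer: -22098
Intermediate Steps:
j = -10 (j = 3 - 1*13 = 3 - 13 = -10)
z(I) = 4*I² (z(I) = (2*I)*(2*I) = 4*I²)
(1939 - 24293) + z(q(j)) = (1939 - 24293) + 4*(-8)² = -22354 + 4*64 = -22354 + 256 = -22098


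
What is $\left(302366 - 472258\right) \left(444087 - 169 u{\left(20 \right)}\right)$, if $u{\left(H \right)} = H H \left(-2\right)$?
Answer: $-98416227004$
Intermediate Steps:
$u{\left(H \right)} = - 2 H^{2}$ ($u{\left(H \right)} = H \left(- 2 H\right) = - 2 H^{2}$)
$\left(302366 - 472258\right) \left(444087 - 169 u{\left(20 \right)}\right) = \left(302366 - 472258\right) \left(444087 - 169 \left(- 2 \cdot 20^{2}\right)\right) = - 169892 \left(444087 - 169 \left(\left(-2\right) 400\right)\right) = - 169892 \left(444087 - -135200\right) = - 169892 \left(444087 + 135200\right) = \left(-169892\right) 579287 = -98416227004$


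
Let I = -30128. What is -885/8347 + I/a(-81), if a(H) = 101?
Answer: -251567801/843047 ≈ -298.40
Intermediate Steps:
-885/8347 + I/a(-81) = -885/8347 - 30128/101 = -251567801/843047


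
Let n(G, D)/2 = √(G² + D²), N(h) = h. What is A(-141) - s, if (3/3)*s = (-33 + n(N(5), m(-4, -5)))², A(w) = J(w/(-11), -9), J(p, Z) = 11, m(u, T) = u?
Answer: -1242 + 132*√41 ≈ -396.79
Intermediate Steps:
n(G, D) = 2*√(D² + G²) (n(G, D) = 2*√(G² + D²) = 2*√(D² + G²))
A(w) = 11
s = (-33 + 2*√41)² (s = (-33 + 2*√((-4)² + 5²))² = (-33 + 2*√(16 + 25))² = (-33 + 2*√41)² ≈ 407.79)
A(-141) - s = 11 - (1253 - 132*√41) = 11 + (-1253 + 132*√41) = -1242 + 132*√41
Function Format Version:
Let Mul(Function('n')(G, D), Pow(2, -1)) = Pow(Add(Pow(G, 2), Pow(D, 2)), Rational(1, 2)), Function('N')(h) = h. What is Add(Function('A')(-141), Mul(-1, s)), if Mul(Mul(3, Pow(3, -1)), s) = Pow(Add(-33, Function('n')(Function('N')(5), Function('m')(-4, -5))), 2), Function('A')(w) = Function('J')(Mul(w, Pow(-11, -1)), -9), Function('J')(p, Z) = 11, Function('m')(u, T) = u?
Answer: Add(-1242, Mul(132, Pow(41, Rational(1, 2)))) ≈ -396.79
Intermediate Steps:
Function('n')(G, D) = Mul(2, Pow(Add(Pow(D, 2), Pow(G, 2)), Rational(1, 2))) (Function('n')(G, D) = Mul(2, Pow(Add(Pow(G, 2), Pow(D, 2)), Rational(1, 2))) = Mul(2, Pow(Add(Pow(D, 2), Pow(G, 2)), Rational(1, 2))))
Function('A')(w) = 11
s = Pow(Add(-33, Mul(2, Pow(41, Rational(1, 2)))), 2) (s = Pow(Add(-33, Mul(2, Pow(Add(Pow(-4, 2), Pow(5, 2)), Rational(1, 2)))), 2) = Pow(Add(-33, Mul(2, Pow(Add(16, 25), Rational(1, 2)))), 2) = Pow(Add(-33, Mul(2, Pow(41, Rational(1, 2)))), 2) ≈ 407.79)
Add(Function('A')(-141), Mul(-1, s)) = Add(11, Mul(-1, Add(1253, Mul(-132, Pow(41, Rational(1, 2)))))) = Add(11, Add(-1253, Mul(132, Pow(41, Rational(1, 2))))) = Add(-1242, Mul(132, Pow(41, Rational(1, 2))))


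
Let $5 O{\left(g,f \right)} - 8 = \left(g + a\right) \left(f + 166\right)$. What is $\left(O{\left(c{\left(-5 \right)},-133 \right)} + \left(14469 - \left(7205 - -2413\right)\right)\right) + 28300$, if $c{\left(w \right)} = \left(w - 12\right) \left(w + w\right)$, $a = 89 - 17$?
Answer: $\frac{173749}{5} \approx 34750.0$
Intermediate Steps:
$a = 72$ ($a = 89 - 17 = 72$)
$c{\left(w \right)} = 2 w \left(-12 + w\right)$ ($c{\left(w \right)} = \left(-12 + w\right) 2 w = 2 w \left(-12 + w\right)$)
$O{\left(g,f \right)} = \frac{8}{5} + \frac{\left(72 + g\right) \left(166 + f\right)}{5}$ ($O{\left(g,f \right)} = \frac{8}{5} + \frac{\left(g + 72\right) \left(f + 166\right)}{5} = \frac{8}{5} + \frac{\left(72 + g\right) \left(166 + f\right)}{5}$)
$\left(O{\left(c{\left(-5 \right)},-133 \right)} + \left(14469 - \left(7205 - -2413\right)\right)\right) + 28300 = \left(\left(2392 + \frac{72}{5} \left(-133\right) + \frac{166 \cdot 2 \left(-5\right) \left(-12 - 5\right)}{5} + \frac{1}{5} \left(-133\right) 2 \left(-5\right) \left(-12 - 5\right)\right) + \left(14469 - \left(7205 - -2413\right)\right)\right) + 28300 = \left(\left(2392 - \frac{9576}{5} + \frac{166 \cdot 2 \left(-5\right) \left(-17\right)}{5} + \frac{1}{5} \left(-133\right) 2 \left(-5\right) \left(-17\right)\right) + \left(14469 - \left(7205 + 2413\right)\right)\right) + 28300 = \left(\left(2392 - \frac{9576}{5} + \frac{166}{5} \cdot 170 + \frac{1}{5} \left(-133\right) 170\right) + \left(14469 - 9618\right)\right) + 28300 = \left(\left(2392 - \frac{9576}{5} + 5644 - 4522\right) + \left(14469 - 9618\right)\right) + 28300 = \left(\frac{7994}{5} + 4851\right) + 28300 = \frac{32249}{5} + 28300 = \frac{173749}{5}$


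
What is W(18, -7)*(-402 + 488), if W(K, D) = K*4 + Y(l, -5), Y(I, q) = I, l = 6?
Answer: 6708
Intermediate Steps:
W(K, D) = 6 + 4*K (W(K, D) = K*4 + 6 = 4*K + 6 = 6 + 4*K)
W(18, -7)*(-402 + 488) = (6 + 4*18)*(-402 + 488) = (6 + 72)*86 = 78*86 = 6708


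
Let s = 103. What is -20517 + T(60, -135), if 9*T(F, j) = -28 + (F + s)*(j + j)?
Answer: -228691/9 ≈ -25410.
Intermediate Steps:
T(F, j) = -28/9 + 2*j*(103 + F)/9 (T(F, j) = (-28 + (F + 103)*(j + j))/9 = (-28 + (103 + F)*(2*j))/9 = (-28 + 2*j*(103 + F))/9 = -28/9 + 2*j*(103 + F)/9)
-20517 + T(60, -135) = -20517 + (-28/9 + (206/9)*(-135) + (2/9)*60*(-135)) = -20517 + (-28/9 - 3090 - 1800) = -20517 - 44038/9 = -228691/9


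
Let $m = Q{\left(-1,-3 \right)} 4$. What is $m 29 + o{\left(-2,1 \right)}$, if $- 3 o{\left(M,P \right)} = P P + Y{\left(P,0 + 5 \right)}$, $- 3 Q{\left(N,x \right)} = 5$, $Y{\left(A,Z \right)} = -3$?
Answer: $- \frac{578}{3} \approx -192.67$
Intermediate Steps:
$Q{\left(N,x \right)} = - \frac{5}{3}$ ($Q{\left(N,x \right)} = \left(- \frac{1}{3}\right) 5 = - \frac{5}{3}$)
$m = - \frac{20}{3}$ ($m = \left(- \frac{5}{3}\right) 4 = - \frac{20}{3} \approx -6.6667$)
$o{\left(M,P \right)} = 1 - \frac{P^{2}}{3}$ ($o{\left(M,P \right)} = - \frac{P P - 3}{3} = - \frac{P^{2} - 3}{3} = - \frac{-3 + P^{2}}{3} = 1 - \frac{P^{2}}{3}$)
$m 29 + o{\left(-2,1 \right)} = \left(- \frac{20}{3}\right) 29 + \left(1 - \frac{1^{2}}{3}\right) = - \frac{580}{3} + \left(1 - \frac{1}{3}\right) = - \frac{580}{3} + \frac{2}{3} = - \frac{578}{3}$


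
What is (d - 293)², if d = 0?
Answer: 85849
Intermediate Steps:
(d - 293)² = (0 - 293)² = (-293)² = 85849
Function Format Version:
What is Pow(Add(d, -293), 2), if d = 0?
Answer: 85849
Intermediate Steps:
Pow(Add(d, -293), 2) = Pow(Add(0, -293), 2) = Pow(-293, 2) = 85849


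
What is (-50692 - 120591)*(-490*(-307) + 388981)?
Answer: -92391934313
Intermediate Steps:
(-50692 - 120591)*(-490*(-307) + 388981) = -171283*(150430 + 388981) = -171283*539411 = -92391934313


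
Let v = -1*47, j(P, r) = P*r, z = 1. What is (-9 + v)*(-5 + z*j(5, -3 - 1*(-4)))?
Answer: 0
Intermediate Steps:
v = -47
(-9 + v)*(-5 + z*j(5, -3 - 1*(-4))) = (-9 - 47)*(-5 + 1*(5*(-3 - 1*(-4)))) = -56*(-5 + 1*(5*(-3 + 4))) = -56*(-5 + 1*(5*1)) = -56*(-5 + 1*5) = -56*(-5 + 5) = -56*0 = 0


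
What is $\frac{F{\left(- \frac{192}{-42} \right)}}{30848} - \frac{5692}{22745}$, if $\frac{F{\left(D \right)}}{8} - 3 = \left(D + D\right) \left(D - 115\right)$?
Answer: $- \frac{2197366373}{4297531280} \approx -0.51131$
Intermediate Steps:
$F{\left(D \right)} = 24 + 16 D \left(-115 + D\right)$ ($F{\left(D \right)} = 24 + 8 \left(D + D\right) \left(D - 115\right) = 24 + 8 \cdot 2 D \left(-115 + D\right) = 24 + 16 D \left(-115 + D\right)$)
$\frac{F{\left(- \frac{192}{-42} \right)}}{30848} - \frac{5692}{22745} = \frac{24 - 1840 \left(- \frac{192}{-42}\right) + 16 \left(- \frac{192}{-42}\right)^{2}}{30848} - \frac{5692}{22745} = \left(24 - 1840 \left(\left(-192\right) \left(- \frac{1}{42}\right)\right) + 16 \left(\left(-192\right) \left(- \frac{1}{42}\right)\right)^{2}\right) \frac{1}{30848} - \frac{5692}{22745} = \left(24 - \frac{58880}{7} + 16 \left(\frac{32}{7}\right)^{2}\right) \frac{1}{30848} - \frac{5692}{22745} = \left(24 - \frac{58880}{7} + 16 \cdot \frac{1024}{49}\right) \frac{1}{30848} - \frac{5692}{22745} = \left(24 - \frac{58880}{7} + \frac{16384}{49}\right) \frac{1}{30848} - \frac{5692}{22745} = \left(- \frac{394600}{49}\right) \frac{1}{30848} - \frac{5692}{22745} = - \frac{49325}{188944} - \frac{5692}{22745} = - \frac{2197366373}{4297531280}$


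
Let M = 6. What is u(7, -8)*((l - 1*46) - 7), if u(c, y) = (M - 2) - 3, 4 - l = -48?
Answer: -1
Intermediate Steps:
l = 52 (l = 4 - 1*(-48) = 4 + 48 = 52)
u(c, y) = 1 (u(c, y) = (6 - 2) - 3 = 4 - 3 = 1)
u(7, -8)*((l - 1*46) - 7) = 1*((52 - 1*46) - 7) = 1*((52 - 46) - 7) = 1*(6 - 7) = 1*(-1) = -1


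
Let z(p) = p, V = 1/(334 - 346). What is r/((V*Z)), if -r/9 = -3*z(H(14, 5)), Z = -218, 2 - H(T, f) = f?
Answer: -486/109 ≈ -4.4587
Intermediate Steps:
H(T, f) = 2 - f
V = -1/12 (V = 1/(-12) = -1/12 ≈ -0.083333)
r = -81 (r = -(-27)*(2 - 1*5) = -(-27)*(2 - 5) = -(-27)*(-3) = -9*9 = -81)
r/((V*Z)) = -81/((-1/12*(-218))) = -81/109/6 = -81*6/109 = -486/109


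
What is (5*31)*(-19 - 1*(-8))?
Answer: -1705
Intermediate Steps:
(5*31)*(-19 - 1*(-8)) = 155*(-19 + 8) = 155*(-11) = -1705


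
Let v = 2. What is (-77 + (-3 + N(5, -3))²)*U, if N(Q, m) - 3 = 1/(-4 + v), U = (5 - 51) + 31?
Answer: 4605/4 ≈ 1151.3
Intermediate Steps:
U = -15 (U = -46 + 31 = -15)
N(Q, m) = 5/2 (N(Q, m) = 3 + 1/(-4 + 2) = 3 + 1/(-2) = 3 - ½ = 5/2)
(-77 + (-3 + N(5, -3))²)*U = (-77 + (-3 + 5/2)²)*(-15) = (-77 + (-½)²)*(-15) = (-77 + ¼)*(-15) = -307/4*(-15) = 4605/4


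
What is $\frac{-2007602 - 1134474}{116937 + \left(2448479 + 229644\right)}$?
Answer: $- \frac{785519}{698765} \approx -1.1242$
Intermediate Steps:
$\frac{-2007602 - 1134474}{116937 + \left(2448479 + 229644\right)} = - \frac{3142076}{116937 + 2678123} = - \frac{3142076}{2795060} = \left(-3142076\right) \frac{1}{2795060} = - \frac{785519}{698765}$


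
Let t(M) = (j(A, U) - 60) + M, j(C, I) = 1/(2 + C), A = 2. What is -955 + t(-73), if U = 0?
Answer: -4351/4 ≈ -1087.8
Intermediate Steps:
t(M) = -239/4 + M (t(M) = (1/(2 + 2) - 60) + M = (1/4 - 60) + M = -239/4 + M)
-955 + t(-73) = -955 + (-239/4 - 73) = -955 - 531/4 = -4351/4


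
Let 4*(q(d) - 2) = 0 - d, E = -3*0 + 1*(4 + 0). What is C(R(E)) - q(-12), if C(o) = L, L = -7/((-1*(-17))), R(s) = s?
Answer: -92/17 ≈ -5.4118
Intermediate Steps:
E = 4 (E = 0 + 1*4 = 0 + 4 = 4)
q(d) = 2 - d/4 (q(d) = 2 + (0 - d)/4 = 2 + (-d)/4 = 2 - d/4)
L = -7/17 ≈ -0.41176
C(o) = -7/17
C(R(E)) - q(-12) = -7/17 - (2 - 1/4*(-12)) = -7/17 - (2 + 3) = -7/17 - 1*5 = -7/17 - 5 = -92/17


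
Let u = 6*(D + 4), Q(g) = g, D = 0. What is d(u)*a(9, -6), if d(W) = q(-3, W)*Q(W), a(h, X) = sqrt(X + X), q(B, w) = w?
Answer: 1152*I*sqrt(3) ≈ 1995.3*I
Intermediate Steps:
u = 24 (u = 6*(0 + 4) = 6*4 = 24)
a(h, X) = sqrt(2)*sqrt(X) (a(h, X) = sqrt(2*X) = sqrt(2)*sqrt(X))
d(W) = W**2 (d(W) = W*W = W**2)
d(u)*a(9, -6) = 24**2*(sqrt(2)*sqrt(-6)) = 576*(sqrt(2)*(I*sqrt(6))) = 576*(2*I*sqrt(3)) = 1152*I*sqrt(3)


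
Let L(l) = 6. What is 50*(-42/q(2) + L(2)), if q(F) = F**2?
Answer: -225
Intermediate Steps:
50*(-42/q(2) + L(2)) = 50*(-42/(2**2) + 6) = 50*(-42/4 + 6) = 50*(-42*1/4 + 6) = 50*(-21/2 + 6) = 50*(-9/2) = -225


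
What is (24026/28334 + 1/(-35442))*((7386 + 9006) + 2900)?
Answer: 4106790085034/251053407 ≈ 16358.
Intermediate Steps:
(24026/28334 + 1/(-35442))*((7386 + 9006) + 2900) = (24026*(1/28334) - 1/35442)*(16392 + 2900) = (12013/14167 - 1/35442)*19292 = (425750579/502106814)*19292 = 4106790085034/251053407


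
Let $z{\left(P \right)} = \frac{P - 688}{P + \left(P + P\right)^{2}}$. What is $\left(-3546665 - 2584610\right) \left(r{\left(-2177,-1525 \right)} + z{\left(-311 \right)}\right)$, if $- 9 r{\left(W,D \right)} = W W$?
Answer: $\frac{11233088317268137700}{3479157} \approx 3.2287 \cdot 10^{12}$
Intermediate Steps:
$r{\left(W,D \right)} = - \frac{W^{2}}{9}$ ($r{\left(W,D \right)} = - \frac{W W}{9} = - \frac{W^{2}}{9}$)
$z{\left(P \right)} = \frac{-688 + P}{P + 4 P^{2}}$ ($z{\left(P \right)} = \frac{-688 + P}{P + \left(2 P\right)^{2}} = \frac{-688 + P}{P + 4 P^{2}}$)
$\left(-3546665 - 2584610\right) \left(r{\left(-2177,-1525 \right)} + z{\left(-311 \right)}\right) = \left(-3546665 - 2584610\right) \left(- \frac{\left(-2177\right)^{2}}{9} + \frac{-688 - 311}{\left(-311\right) \left(1 + 4 \left(-311\right)\right)}\right) = - 6131275 \left(\left(- \frac{1}{9}\right) 4739329 - \frac{1}{311} \frac{1}{1 - 1244} \left(-999\right)\right) = - 6131275 \left(- \frac{4739329}{9} - \frac{1}{311} \frac{1}{-1243} \left(-999\right)\right) = - 6131275 \left(- \frac{4739329}{9} - \left(- \frac{1}{386573}\right) \left(-999\right)\right) = - 6131275 \left(- \frac{4739329}{9} - \frac{999}{386573}\right) = \left(-6131275\right) \left(- \frac{1832096638508}{3479157}\right) = \frac{11233088317268137700}{3479157}$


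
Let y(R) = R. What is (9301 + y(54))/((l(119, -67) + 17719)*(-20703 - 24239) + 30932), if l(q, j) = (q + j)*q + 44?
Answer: -1871/215274982 ≈ -8.6912e-6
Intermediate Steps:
l(q, j) = 44 + q*(j + q) (l(q, j) = (j + q)*q + 44 = q*(j + q) + 44 = 44 + q*(j + q))
(9301 + y(54))/((l(119, -67) + 17719)*(-20703 - 24239) + 30932) = (9301 + 54)/(((44 + 119² - 67*119) + 17719)*(-20703 - 24239) + 30932) = 9355/(((44 + 14161 - 7973) + 17719)*(-44942) + 30932) = 9355/((6232 + 17719)*(-44942) + 30932) = 9355/(23951*(-44942) + 30932) = 9355/(-1076405842 + 30932) = 9355/(-1076374910) = 9355*(-1/1076374910) = -1871/215274982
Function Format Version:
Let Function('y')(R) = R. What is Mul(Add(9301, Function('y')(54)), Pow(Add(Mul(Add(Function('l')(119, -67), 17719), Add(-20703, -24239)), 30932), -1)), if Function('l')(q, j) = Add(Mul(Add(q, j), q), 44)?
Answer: Rational(-1871, 215274982) ≈ -8.6912e-6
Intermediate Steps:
Function('l')(q, j) = Add(44, Mul(q, Add(j, q))) (Function('l')(q, j) = Add(Mul(Add(j, q), q), 44) = Add(Mul(q, Add(j, q)), 44) = Add(44, Mul(q, Add(j, q))))
Mul(Add(9301, Function('y')(54)), Pow(Add(Mul(Add(Function('l')(119, -67), 17719), Add(-20703, -24239)), 30932), -1)) = Mul(Add(9301, 54), Pow(Add(Mul(Add(Add(44, Pow(119, 2), Mul(-67, 119)), 17719), Add(-20703, -24239)), 30932), -1)) = Mul(9355, Pow(Add(Mul(Add(Add(44, 14161, -7973), 17719), -44942), 30932), -1)) = Mul(9355, Pow(Add(Mul(Add(6232, 17719), -44942), 30932), -1)) = Mul(9355, Pow(Add(Mul(23951, -44942), 30932), -1)) = Mul(9355, Pow(Add(-1076405842, 30932), -1)) = Mul(9355, Pow(-1076374910, -1)) = Mul(9355, Rational(-1, 1076374910)) = Rational(-1871, 215274982)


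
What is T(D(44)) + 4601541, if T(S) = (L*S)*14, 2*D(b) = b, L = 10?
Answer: 4604621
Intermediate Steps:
D(b) = b/2
T(S) = 140*S (T(S) = (10*S)*14 = 140*S)
T(D(44)) + 4601541 = 140*((1/2)*44) + 4601541 = 140*22 + 4601541 = 3080 + 4601541 = 4604621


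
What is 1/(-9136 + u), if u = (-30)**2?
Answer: -1/8236 ≈ -0.00012142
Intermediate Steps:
u = 900
1/(-9136 + u) = 1/(-9136 + 900) = 1/(-8236) = -1/8236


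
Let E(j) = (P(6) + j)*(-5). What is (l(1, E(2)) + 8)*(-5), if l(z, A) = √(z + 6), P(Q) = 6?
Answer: -40 - 5*√7 ≈ -53.229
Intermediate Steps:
E(j) = -30 - 5*j (E(j) = (6 + j)*(-5) = -30 - 5*j)
l(z, A) = √(6 + z)
(l(1, E(2)) + 8)*(-5) = (√(6 + 1) + 8)*(-5) = (√7 + 8)*(-5) = (8 + √7)*(-5) = -40 - 5*√7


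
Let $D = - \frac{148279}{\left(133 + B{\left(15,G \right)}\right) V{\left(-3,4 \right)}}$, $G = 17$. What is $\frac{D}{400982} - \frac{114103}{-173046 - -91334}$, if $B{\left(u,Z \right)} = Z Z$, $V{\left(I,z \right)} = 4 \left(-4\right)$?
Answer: $\frac{19308628400465}{13826847379648} \approx 1.3965$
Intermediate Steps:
$V{\left(I,z \right)} = -16$
$B{\left(u,Z \right)} = Z^{2}$
$D = \frac{148279}{6752}$ ($D = - \frac{148279}{\left(133 + 17^{2}\right) \left(-16\right)} = - \frac{148279}{\left(133 + 289\right) \left(-16\right)} = - \frac{148279}{422 \left(-16\right)} = - \frac{148279}{-6752} = \left(-148279\right) \left(- \frac{1}{6752}\right) = \frac{148279}{6752} \approx 21.961$)
$\frac{D}{400982} - \frac{114103}{-173046 - -91334} = \frac{148279}{6752 \cdot 400982} - \frac{114103}{-173046 - -91334} = \frac{148279}{6752} \cdot \frac{1}{400982} - \frac{114103}{-173046 + 91334} = \frac{148279}{2707430464} - \frac{114103}{-81712} = \frac{148279}{2707430464} - - \frac{114103}{81712} = \frac{148279}{2707430464} + \frac{114103}{81712} = \frac{19308628400465}{13826847379648}$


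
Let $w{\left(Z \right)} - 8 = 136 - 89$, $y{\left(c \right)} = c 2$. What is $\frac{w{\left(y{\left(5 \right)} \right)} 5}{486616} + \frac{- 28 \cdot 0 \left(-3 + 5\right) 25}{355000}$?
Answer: $\frac{275}{486616} \approx 0.00056513$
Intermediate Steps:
$y{\left(c \right)} = 2 c$
$w{\left(Z \right)} = 55$ ($w{\left(Z \right)} = 8 + \left(136 - 89\right) = 8 + 47 = 55$)
$\frac{w{\left(y{\left(5 \right)} \right)} 5}{486616} + \frac{- 28 \cdot 0 \left(-3 + 5\right) 25}{355000} = \frac{55 \cdot 5}{486616} + \frac{- 28 \cdot 0 \left(-3 + 5\right) 25}{355000} = 275 \cdot \frac{1}{486616} + - 28 \cdot 0 \cdot 2 \cdot 25 \cdot \frac{1}{355000} = \frac{275}{486616} + \left(-28\right) 0 \cdot 25 \cdot \frac{1}{355000} = \frac{275}{486616} + 0 \cdot 25 \cdot \frac{1}{355000} = \frac{275}{486616} + 0 \cdot \frac{1}{355000} = \frac{275}{486616} + 0 = \frac{275}{486616}$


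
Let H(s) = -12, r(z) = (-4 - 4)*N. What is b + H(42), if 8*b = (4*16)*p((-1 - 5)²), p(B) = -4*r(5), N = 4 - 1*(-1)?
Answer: 1268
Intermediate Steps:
N = 5 (N = 4 + 1 = 5)
r(z) = -40 (r(z) = (-4 - 4)*5 = -8*5 = -40)
p(B) = 160 (p(B) = -4*(-40) = 160)
b = 1280 (b = ((4*16)*160)/8 = (64*160)/8 = (⅛)*10240 = 1280)
b + H(42) = 1280 - 12 = 1268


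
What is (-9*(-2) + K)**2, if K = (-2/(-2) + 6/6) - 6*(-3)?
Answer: 1444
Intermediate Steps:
K = 20 (K = (-2*(-1/2) + 6*(1/6)) + 18 = (1 + 1) + 18 = 2 + 18 = 20)
(-9*(-2) + K)**2 = (-9*(-2) + 20)**2 = (18 + 20)**2 = 38**2 = 1444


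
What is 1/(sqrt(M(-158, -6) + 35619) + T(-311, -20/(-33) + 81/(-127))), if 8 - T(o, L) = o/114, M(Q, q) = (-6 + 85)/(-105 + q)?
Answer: -5158614/17071783187 + 4332*sqrt(438852930)/17071783187 ≈ 0.0050136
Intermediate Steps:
M(Q, q) = 79/(-105 + q)
T(o, L) = 8 - o/114
1/(sqrt(M(-158, -6) + 35619) + T(-311, -20/(-33) + 81/(-127))) = 1/(sqrt(79/(-105 - 6) + 35619) + (8 - 1/114*(-311))) = 1/(sqrt(79/(-111) + 35619) + (8 + 311/114)) = 1/(sqrt(79*(-1/111) + 35619) + 1223/114) = 1/(sqrt(-79/111 + 35619) + 1223/114) = 1/(sqrt(3953630/111) + 1223/114) = 1/(sqrt(438852930)/111 + 1223/114) = 1/(1223/114 + sqrt(438852930)/111)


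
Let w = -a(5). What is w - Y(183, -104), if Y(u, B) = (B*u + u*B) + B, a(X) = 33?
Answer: 38135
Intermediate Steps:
Y(u, B) = B + 2*B*u (Y(u, B) = (B*u + B*u) + B = 2*B*u + B = B + 2*B*u)
w = -33 (w = -1*33 = -33)
w - Y(183, -104) = -33 - (-104)*(1 + 2*183) = -33 - (-104)*(1 + 366) = -33 - (-104)*367 = -33 - 1*(-38168) = -33 + 38168 = 38135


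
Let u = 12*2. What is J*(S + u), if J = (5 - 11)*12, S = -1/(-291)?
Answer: -167640/97 ≈ -1728.2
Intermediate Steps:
S = 1/291 (S = -1*(-1/291) = 1/291 ≈ 0.0034364)
J = -72 (J = -6*12 = -72)
u = 24
J*(S + u) = -72*(1/291 + 24) = -72*6985/291 = -167640/97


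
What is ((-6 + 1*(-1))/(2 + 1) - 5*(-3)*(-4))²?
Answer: 34969/9 ≈ 3885.4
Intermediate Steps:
((-6 + 1*(-1))/(2 + 1) - 5*(-3)*(-4))² = ((-6 - 1)/3 + 15*(-4))² = (-7*⅓ - 60)² = (-7/3 - 60)² = (-187/3)² = 34969/9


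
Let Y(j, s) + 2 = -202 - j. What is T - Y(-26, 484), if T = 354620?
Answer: 354798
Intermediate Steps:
Y(j, s) = -204 - j (Y(j, s) = -2 + (-202 - j) = -204 - j)
T - Y(-26, 484) = 354620 - (-204 - 1*(-26)) = 354620 - (-204 + 26) = 354620 - 1*(-178) = 354620 + 178 = 354798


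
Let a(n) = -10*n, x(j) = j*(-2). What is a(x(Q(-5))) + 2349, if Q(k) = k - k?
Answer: 2349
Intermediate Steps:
Q(k) = 0
x(j) = -2*j
a(x(Q(-5))) + 2349 = -(-20)*0 + 2349 = -10*0 + 2349 = 0 + 2349 = 2349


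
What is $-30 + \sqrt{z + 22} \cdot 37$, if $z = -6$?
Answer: $118$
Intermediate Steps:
$-30 + \sqrt{z + 22} \cdot 37 = -30 + \sqrt{-6 + 22} \cdot 37 = -30 + \sqrt{16} \cdot 37 = -30 + 4 \cdot 37 = -30 + 148 = 118$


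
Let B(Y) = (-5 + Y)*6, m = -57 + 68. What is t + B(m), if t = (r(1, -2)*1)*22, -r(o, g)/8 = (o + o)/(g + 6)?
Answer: -52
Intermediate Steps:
m = 11
B(Y) = -30 + 6*Y
r(o, g) = -16*o/(6 + g) (r(o, g) = -8*(o + o)/(g + 6) = -8*2*o/(6 + g) = -16*o/(6 + g))
t = -88 (t = (-16*1/(6 - 2)*1)*22 = (-16*1/4*1)*22 = (-16*1*1/4*1)*22 = -4*1*22 = -4*22 = -88)
t + B(m) = -88 + (-30 + 6*11) = -88 + (-30 + 66) = -88 + 36 = -52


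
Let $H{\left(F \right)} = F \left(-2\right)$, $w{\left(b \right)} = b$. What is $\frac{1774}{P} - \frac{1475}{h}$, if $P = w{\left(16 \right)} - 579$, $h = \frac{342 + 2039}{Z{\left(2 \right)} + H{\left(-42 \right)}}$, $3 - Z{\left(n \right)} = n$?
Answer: $- \frac{74810019}{1340503} \approx -55.807$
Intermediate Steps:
$Z{\left(n \right)} = 3 - n$
$H{\left(F \right)} = - 2 F$
$h = \frac{2381}{85}$ ($h = \frac{342 + 2039}{\left(3 - 2\right) - -84} = \frac{2381}{\left(3 - 2\right) + 84} = \frac{2381}{1 + 84} = \frac{2381}{85} \approx 28.012$)
$P = -563$ ($P = 16 - 579 = -563$)
$\frac{1774}{P} - \frac{1475}{h} = \frac{1774}{-563} - \frac{1475}{\frac{2381}{85}} = 1774 \left(- \frac{1}{563}\right) - \frac{125375}{2381} = - \frac{1774}{563} - \frac{125375}{2381} = - \frac{74810019}{1340503}$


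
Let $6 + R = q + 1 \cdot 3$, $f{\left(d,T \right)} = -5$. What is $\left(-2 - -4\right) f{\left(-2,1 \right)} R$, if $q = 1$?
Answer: $20$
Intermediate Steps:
$R = -2$ ($R = -6 + \left(1 + 1 \cdot 3\right) = -6 + \left(1 + 3\right) = -6 + 4 = -2$)
$\left(-2 - -4\right) f{\left(-2,1 \right)} R = \left(-2 - -4\right) \left(-5\right) \left(-2\right) = \left(-2 + 4\right) \left(-5\right) \left(-2\right) = 2 \left(-5\right) \left(-2\right) = \left(-10\right) \left(-2\right) = 20$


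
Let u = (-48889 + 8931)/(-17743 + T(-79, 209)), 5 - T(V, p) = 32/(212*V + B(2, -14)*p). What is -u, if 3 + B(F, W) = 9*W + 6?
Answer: -848208445/376533379 ≈ -2.2527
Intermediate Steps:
B(F, W) = 3 + 9*W (B(F, W) = -3 + (9*W + 6) = -3 + (6 + 9*W) = 3 + 9*W)
T(V, p) = 5 - 32/(-123*p + 212*V) (T(V, p) = 5 - 32/(212*V + (3 + 9*(-14))*p) = 5 - 32/(212*V + (3 - 126)*p) = 5 - 32/(212*V - 123*p) = 5 - 32/(-123*p + 212*V))
u = 848208445/376533379 (u = (-48889 + 8931)/(-17743 + (-32 - 615*209 + 1060*(-79))/(-123*209 + 212*(-79))) = -39958/(-17743 + (-32 - 128535 - 83740)/(-25707 - 16748)) = -39958/(-17743 - 212307/(-42455)) = -39958/(-17743 - 1/42455*(-212307)) = -39958/(-17743 + 212307/42455) = -39958/(-753066758/42455) = -39958*(-42455/753066758) = 848208445/376533379 ≈ 2.2527)
-u = -1*848208445/376533379 = -848208445/376533379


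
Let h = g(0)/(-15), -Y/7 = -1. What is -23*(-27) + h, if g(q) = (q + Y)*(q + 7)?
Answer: 9266/15 ≈ 617.73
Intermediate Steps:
Y = 7 (Y = -7*(-1) = 7)
g(q) = (7 + q)² (g(q) = (q + 7)*(q + 7) = (7 + q)*(7 + q) = (7 + q)²)
h = -49/15 (h = (49 + 0² + 14*0)/(-15) = (49 + 0 + 0)*(-1/15) = 49*(-1/15) = -49/15 ≈ -3.2667)
-23*(-27) + h = -23*(-27) - 49/15 = 621 - 49/15 = 9266/15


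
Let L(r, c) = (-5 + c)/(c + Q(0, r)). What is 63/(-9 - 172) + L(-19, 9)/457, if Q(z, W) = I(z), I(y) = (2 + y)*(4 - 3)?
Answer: -315977/909887 ≈ -0.34727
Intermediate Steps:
I(y) = 2 + y (I(y) = (2 + y)*1 = 2 + y)
Q(z, W) = 2 + z
L(r, c) = (-5 + c)/(2 + c) (L(r, c) = (-5 + c)/(c + (2 + 0)) = (-5 + c)/(c + 2) = (-5 + c)/(2 + c))
63/(-9 - 172) + L(-19, 9)/457 = 63/(-9 - 172) + ((-5 + 9)/(2 + 9))/457 = 63/(-181) + (4/11)*(1/457) = 63*(-1/181) + ((1/11)*4)*(1/457) = -63/181 + (4/11)*(1/457) = -63/181 + 4/5027 = -315977/909887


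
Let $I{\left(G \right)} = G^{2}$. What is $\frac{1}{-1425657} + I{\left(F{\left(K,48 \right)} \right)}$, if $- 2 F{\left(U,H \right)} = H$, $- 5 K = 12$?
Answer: $\frac{821178431}{1425657} \approx 576.0$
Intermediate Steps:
$K = - \frac{12}{5}$ ($K = \left(- \frac{1}{5}\right) 12 = - \frac{12}{5} \approx -2.4$)
$F{\left(U,H \right)} = - \frac{H}{2}$
$\frac{1}{-1425657} + I{\left(F{\left(K,48 \right)} \right)} = \frac{1}{-1425657} + \left(\left(- \frac{1}{2}\right) 48\right)^{2} = - \frac{1}{1425657} + \left(-24\right)^{2} = - \frac{1}{1425657} + 576 = \frac{821178431}{1425657}$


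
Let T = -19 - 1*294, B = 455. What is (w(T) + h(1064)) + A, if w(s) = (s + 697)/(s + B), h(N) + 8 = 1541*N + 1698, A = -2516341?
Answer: -62126725/71 ≈ -8.7502e+5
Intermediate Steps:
T = -313 (T = -19 - 294 = -313)
h(N) = 1690 + 1541*N (h(N) = -8 + (1541*N + 1698) = -8 + (1698 + 1541*N) = 1690 + 1541*N)
w(s) = (697 + s)/(455 + s) (w(s) = (s + 697)/(s + 455) = (697 + s)/(455 + s))
(w(T) + h(1064)) + A = ((697 - 313)/(455 - 313) + (1690 + 1541*1064)) - 2516341 = (384/142 + (1690 + 1639624)) - 2516341 = ((1/142)*384 + 1641314) - 2516341 = (192/71 + 1641314) - 2516341 = 116533486/71 - 2516341 = -62126725/71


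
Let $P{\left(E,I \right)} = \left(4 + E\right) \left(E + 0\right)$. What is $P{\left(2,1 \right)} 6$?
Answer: $72$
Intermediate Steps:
$P{\left(E,I \right)} = E \left(4 + E\right)$ ($P{\left(E,I \right)} = \left(4 + E\right) E = E \left(4 + E\right)$)
$P{\left(2,1 \right)} 6 = 2 \left(4 + 2\right) 6 = 2 \cdot 6 \cdot 6 = 12 \cdot 6 = 72$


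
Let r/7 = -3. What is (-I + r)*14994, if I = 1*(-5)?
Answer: -239904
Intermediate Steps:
I = -5
r = -21 (r = 7*(-3) = -21)
(-I + r)*14994 = (-1*(-5) - 21)*14994 = (5 - 21)*14994 = -16*14994 = -239904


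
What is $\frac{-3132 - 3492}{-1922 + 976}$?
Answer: $\frac{3312}{473} \approx 7.0021$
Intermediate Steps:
$\frac{-3132 - 3492}{-1922 + 976} = - \frac{6624}{-946} = \left(-6624\right) \left(- \frac{1}{946}\right) = \frac{3312}{473}$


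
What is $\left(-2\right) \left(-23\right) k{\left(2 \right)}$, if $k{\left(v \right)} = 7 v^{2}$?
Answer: $1288$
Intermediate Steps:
$\left(-2\right) \left(-23\right) k{\left(2 \right)} = \left(-2\right) \left(-23\right) 7 \cdot 2^{2} = 46 \cdot 7 \cdot 4 = 46 \cdot 28 = 1288$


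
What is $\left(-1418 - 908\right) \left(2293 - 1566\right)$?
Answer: $-1691002$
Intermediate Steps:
$\left(-1418 - 908\right) \left(2293 - 1566\right) = \left(-1418 - 908\right) 727 = \left(-2326\right) 727 = -1691002$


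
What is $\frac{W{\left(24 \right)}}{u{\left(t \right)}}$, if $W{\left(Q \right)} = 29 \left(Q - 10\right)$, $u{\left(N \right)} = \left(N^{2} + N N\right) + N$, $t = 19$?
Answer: $\frac{406}{741} \approx 0.54791$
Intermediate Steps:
$u{\left(N \right)} = N + 2 N^{2}$ ($u{\left(N \right)} = \left(N^{2} + N^{2}\right) + N = 2 N^{2} + N = N + 2 N^{2}$)
$W{\left(Q \right)} = -290 + 29 Q$ ($W{\left(Q \right)} = 29 \left(-10 + Q\right) = -290 + 29 Q$)
$\frac{W{\left(24 \right)}}{u{\left(t \right)}} = \frac{-290 + 29 \cdot 24}{19 \left(1 + 2 \cdot 19\right)} = \frac{-290 + 696}{19 \left(1 + 38\right)} = \frac{406}{19 \cdot 39} = \frac{406}{741}$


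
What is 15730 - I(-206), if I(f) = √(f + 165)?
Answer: 15730 - I*√41 ≈ 15730.0 - 6.4031*I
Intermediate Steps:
I(f) = √(165 + f)
15730 - I(-206) = 15730 - √(165 - 206) = 15730 - √(-41) = 15730 - I*√41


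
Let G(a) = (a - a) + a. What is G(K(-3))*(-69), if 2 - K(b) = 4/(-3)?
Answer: -230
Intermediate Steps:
K(b) = 10/3 (K(b) = 2 - 4/(-3) = 2 - 4*(-1)/3 = 2 - 1*(-4/3) = 2 + 4/3 = 10/3)
G(a) = a (G(a) = 0 + a = a)
G(K(-3))*(-69) = (10/3)*(-69) = -230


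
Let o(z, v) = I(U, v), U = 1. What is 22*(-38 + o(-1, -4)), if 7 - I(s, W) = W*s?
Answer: -594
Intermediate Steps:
I(s, W) = 7 - W*s
o(z, v) = 7 - v (o(z, v) = 7 - 1*v*1 = 7 - v)
22*(-38 + o(-1, -4)) = 22*(-38 + (7 - 1*(-4))) = 22*(-38 + (7 + 4)) = 22*(-38 + 11) = 22*(-27) = -594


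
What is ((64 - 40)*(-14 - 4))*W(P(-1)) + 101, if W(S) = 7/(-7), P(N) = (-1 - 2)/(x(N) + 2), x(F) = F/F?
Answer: 533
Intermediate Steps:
x(F) = 1
P(N) = -1 (P(N) = (-1 - 2)/(1 + 2) = -3/3 = -3*⅓ = -1)
W(S) = -1 (W(S) = 7*(-⅐) = -1)
((64 - 40)*(-14 - 4))*W(P(-1)) + 101 = ((64 - 40)*(-14 - 4))*(-1) + 101 = (24*(-18))*(-1) + 101 = -432*(-1) + 101 = 432 + 101 = 533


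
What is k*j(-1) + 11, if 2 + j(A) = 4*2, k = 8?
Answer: 59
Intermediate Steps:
j(A) = 6 (j(A) = -2 + 4*2 = -2 + 8 = 6)
k*j(-1) + 11 = 8*6 + 11 = 48 + 11 = 59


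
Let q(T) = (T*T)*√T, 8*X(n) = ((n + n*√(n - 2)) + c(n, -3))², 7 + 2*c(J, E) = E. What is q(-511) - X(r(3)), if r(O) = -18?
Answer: 5951/8 - 207*I*√5 + 261121*I*√511 ≈ 743.88 + 5.9023e+6*I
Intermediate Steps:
c(J, E) = -7/2 + E/2
X(n) = (-5 + n + n*√(-2 + n))²/8 (X(n) = ((n + n*√(n - 2)) + (-7/2 + (½)*(-3)))²/8 = ((n + n*√(-2 + n)) + (-7/2 - 3/2))²/8 = ((n + n*√(-2 + n)) - 5)²/8 = (-5 + n + n*√(-2 + n))²/8)
q(T) = T^(5/2) (q(T) = T²*√T = T^(5/2))
q(-511) - X(r(3)) = (-511)^(5/2) - (-5 - 18 - 18*√(-2 - 18))²/8 = 261121*I*√511 - (-5 - 18 - 36*I*√5)²/8 = 261121*I*√511 - (-23 - 36*I*√5)²/8 = -(-23 - 36*I*√5)²/8 + 261121*I*√511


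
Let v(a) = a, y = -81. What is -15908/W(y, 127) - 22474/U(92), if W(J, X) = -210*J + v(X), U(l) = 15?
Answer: -385375558/257055 ≈ -1499.2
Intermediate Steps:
W(J, X) = X - 210*J (W(J, X) = -210*J + X = X - 210*J)
-15908/W(y, 127) - 22474/U(92) = -15908/(127 - 210*(-81)) - 22474/15 = -15908/(127 + 17010) - 22474*1/15 = -15908/17137 - 22474/15 = -385375558/257055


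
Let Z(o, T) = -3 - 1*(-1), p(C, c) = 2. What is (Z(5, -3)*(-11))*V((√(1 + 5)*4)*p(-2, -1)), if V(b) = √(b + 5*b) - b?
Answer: -176*√6 + 88*2^(¼)*3^(¾) ≈ -192.56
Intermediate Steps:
Z(o, T) = -2 (Z(o, T) = -3 + 1 = -2)
V(b) = -b + √6*√b (V(b) = √(6*b) - b = √6*√b - b = -b + √6*√b)
(Z(5, -3)*(-11))*V((√(1 + 5)*4)*p(-2, -1)) = (-2*(-11))*(-√(1 + 5)*4*2 + √6*√((√(1 + 5)*4)*2)) = 22*(-√6*4*2 + √6*√((√6*4)*2)) = 22*(-4*√6*2 + √6*√((4*√6)*2)) = 22*(-8*√6 + √6*√(8*√6)) = 22*(-8*√6 + √6*(2*√2*6^(¼))) = 22*(-8*√6 + 4*2^(¼)*3^(¾)) = -176*√6 + 88*2^(¼)*3^(¾)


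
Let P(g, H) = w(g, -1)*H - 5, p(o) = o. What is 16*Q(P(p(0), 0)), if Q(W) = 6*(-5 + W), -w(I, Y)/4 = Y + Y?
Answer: -960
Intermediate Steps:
w(I, Y) = -8*Y (w(I, Y) = -4*(Y + Y) = -8*Y)
P(g, H) = -5 + 8*H (P(g, H) = (-8*(-1))*H - 5 = 8*H - 5 = -5 + 8*H)
Q(W) = -30 + 6*W
16*Q(P(p(0), 0)) = 16*(-30 + 6*(-5 + 8*0)) = 16*(-30 + 6*(-5 + 0)) = 16*(-30 + 6*(-5)) = 16*(-30 - 30) = 16*(-60) = -960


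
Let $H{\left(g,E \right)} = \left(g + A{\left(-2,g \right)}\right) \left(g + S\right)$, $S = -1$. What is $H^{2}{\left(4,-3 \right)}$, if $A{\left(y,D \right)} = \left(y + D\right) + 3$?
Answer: $729$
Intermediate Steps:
$A{\left(y,D \right)} = 3 + D + y$ ($A{\left(y,D \right)} = \left(D + y\right) + 3 = 3 + D + y$)
$H{\left(g,E \right)} = \left(1 + 2 g\right) \left(-1 + g\right)$ ($H{\left(g,E \right)} = \left(g + \left(3 + g - 2\right)\right) \left(g - 1\right) = \left(g + \left(1 + g\right)\right) \left(-1 + g\right) = \left(1 + 2 g\right) \left(-1 + g\right)$)
$H^{2}{\left(4,-3 \right)} = \left(-1 - 4 + 2 \cdot 4^{2}\right)^{2} = \left(-1 - 4 + 2 \cdot 16\right)^{2} = \left(-1 - 4 + 32\right)^{2} = 27^{2} = 729$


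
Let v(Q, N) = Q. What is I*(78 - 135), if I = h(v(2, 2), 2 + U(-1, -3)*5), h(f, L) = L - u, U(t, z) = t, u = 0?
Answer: 171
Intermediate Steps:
h(f, L) = L (h(f, L) = L - 1*0 = L + 0 = L)
I = -3 (I = 2 - 1*5 = 2 - 5 = -3)
I*(78 - 135) = -3*(78 - 135) = -3*(-57) = 171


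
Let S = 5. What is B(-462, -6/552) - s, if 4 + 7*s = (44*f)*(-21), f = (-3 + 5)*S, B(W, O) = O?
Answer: 850441/644 ≈ 1320.6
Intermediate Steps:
f = 10 (f = (-3 + 5)*5 = 2*5 = 10)
s = -9244/7 (s = -4/7 + ((44*10)*(-21))/7 = -4/7 + (440*(-21))/7 = -4/7 + (⅐)*(-9240) = -4/7 - 1320 = -9244/7 ≈ -1320.6)
B(-462, -6/552) - s = -6/552 - 1*(-9244/7) = -6*1/552 + 9244/7 = -1/92 + 9244/7 = 850441/644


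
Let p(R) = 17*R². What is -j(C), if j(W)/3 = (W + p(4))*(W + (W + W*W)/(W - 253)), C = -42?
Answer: 1947456/59 ≈ 33008.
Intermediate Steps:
j(W) = 3*(272 + W)*(W + (W + W²)/(-253 + W)) (j(W) = 3*((W + 17*4²)*(W + (W + W*W)/(W - 253))) = 3*((W + 17*16)*(W + (W + W²)/(-253 + W))) = 3*((W + 272)*(W + (W + W²)/(-253 + W))) = 3*((272 + W)*(W + (W + W²)/(-253 + W))) = 3*(272 + W)*(W + (W + W²)/(-253 + W)))
-j(C) = -6*(-42)*(-34272 + (-42)² + 146*(-42))/(-253 - 42) = -6*(-42)*(-34272 + 1764 - 6132)/(-295) = -6*(-42)*(-1)*(-38640)/295 = -1*(-1947456/59) = 1947456/59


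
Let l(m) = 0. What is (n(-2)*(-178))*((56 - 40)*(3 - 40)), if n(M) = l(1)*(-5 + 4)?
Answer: 0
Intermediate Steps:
n(M) = 0 (n(M) = 0*(-5 + 4) = 0*(-1) = 0)
(n(-2)*(-178))*((56 - 40)*(3 - 40)) = (0*(-178))*((56 - 40)*(3 - 40)) = 0*(16*(-37)) = 0*(-592) = 0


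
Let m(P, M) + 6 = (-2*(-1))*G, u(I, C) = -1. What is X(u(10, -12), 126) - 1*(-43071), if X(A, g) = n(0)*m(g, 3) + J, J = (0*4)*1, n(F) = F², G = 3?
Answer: 43071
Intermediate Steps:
m(P, M) = 0 (m(P, M) = -6 - 2*(-1)*3 = -6 + 2*3 = -6 + 6 = 0)
J = 0 (J = 0*1 = 0)
X(A, g) = 0 (X(A, g) = 0²*0 + 0 = 0*0 + 0 = 0 + 0 = 0)
X(u(10, -12), 126) - 1*(-43071) = 0 - 1*(-43071) = 0 + 43071 = 43071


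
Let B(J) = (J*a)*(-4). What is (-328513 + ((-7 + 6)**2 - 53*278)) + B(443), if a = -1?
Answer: -341474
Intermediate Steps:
B(J) = 4*J (B(J) = (J*(-1))*(-4) = -J*(-4) = 4*J)
(-328513 + ((-7 + 6)**2 - 53*278)) + B(443) = (-328513 + ((-7 + 6)**2 - 53*278)) + 4*443 = (-328513 + ((-1)**2 - 14734)) + 1772 = (-328513 + (1 - 14734)) + 1772 = (-328513 - 14733) + 1772 = -343246 + 1772 = -341474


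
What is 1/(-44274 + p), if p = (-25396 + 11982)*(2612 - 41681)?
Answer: 1/524027292 ≈ 1.9083e-9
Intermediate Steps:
p = 524071566 (p = -13414*(-39069) = 524071566)
1/(-44274 + p) = 1/(-44274 + 524071566) = 1/524027292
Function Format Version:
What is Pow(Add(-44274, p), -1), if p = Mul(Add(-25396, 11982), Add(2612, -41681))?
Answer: Rational(1, 524027292) ≈ 1.9083e-9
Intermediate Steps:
p = 524071566 (p = Mul(-13414, -39069) = 524071566)
Pow(Add(-44274, p), -1) = Pow(Add(-44274, 524071566), -1) = Pow(524027292, -1) = Rational(1, 524027292)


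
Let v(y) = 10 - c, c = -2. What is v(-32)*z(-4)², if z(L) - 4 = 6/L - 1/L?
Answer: 363/4 ≈ 90.750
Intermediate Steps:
v(y) = 12 (v(y) = 10 - 1*(-2) = 10 + 2 = 12)
z(L) = 4 + 5/L (z(L) = 4 + (6/L - 1/L) = 4 + 5/L)
v(-32)*z(-4)² = 12*(4 + 5/(-4))² = 12*(4 + 5*(-¼))² = 12*(4 - 5/4)² = 12*(11/4)² = 12*(121/16) = 363/4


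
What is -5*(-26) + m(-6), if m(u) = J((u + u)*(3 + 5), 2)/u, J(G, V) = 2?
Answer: 389/3 ≈ 129.67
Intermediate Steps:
m(u) = 2/u
-5*(-26) + m(-6) = -5*(-26) + 2/(-6) = 130 + 2*(-⅙) = 130 - ⅓ = 389/3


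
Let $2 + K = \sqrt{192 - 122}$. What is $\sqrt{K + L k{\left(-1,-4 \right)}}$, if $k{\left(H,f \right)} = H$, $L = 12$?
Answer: $\sqrt{-14 + \sqrt{70}} \approx 2.3735 i$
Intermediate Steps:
$K = -2 + \sqrt{70}$ ($K = -2 + \sqrt{192 - 122} = -2 + \sqrt{70} \approx 6.3666$)
$\sqrt{K + L k{\left(-1,-4 \right)}} = \sqrt{\left(-2 + \sqrt{70}\right) + 12 \left(-1\right)} = \sqrt{\left(-2 + \sqrt{70}\right) - 12} = \sqrt{-14 + \sqrt{70}}$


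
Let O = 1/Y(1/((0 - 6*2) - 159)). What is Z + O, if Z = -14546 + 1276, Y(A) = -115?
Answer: -1526051/115 ≈ -13270.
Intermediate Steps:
O = -1/115 (O = 1/(-115) = -1/115 ≈ -0.0086956)
Z = -13270
Z + O = -13270 - 1/115 = -1526051/115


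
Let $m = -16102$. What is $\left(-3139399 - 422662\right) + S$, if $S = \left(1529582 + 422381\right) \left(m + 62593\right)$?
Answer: $90745149772$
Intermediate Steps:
$S = 90748711833$ ($S = \left(1529582 + 422381\right) \left(-16102 + 62593\right) = 1951963 \cdot 46491 = 90748711833$)
$\left(-3139399 - 422662\right) + S = \left(-3139399 - 422662\right) + 90748711833 = -3562061 + 90748711833 = 90745149772$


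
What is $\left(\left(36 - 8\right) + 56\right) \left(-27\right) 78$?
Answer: $-176904$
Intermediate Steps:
$\left(\left(36 - 8\right) + 56\right) \left(-27\right) 78 = \left(28 + 56\right) \left(-27\right) 78 = 84 \left(-27\right) 78 = \left(-2268\right) 78 = -176904$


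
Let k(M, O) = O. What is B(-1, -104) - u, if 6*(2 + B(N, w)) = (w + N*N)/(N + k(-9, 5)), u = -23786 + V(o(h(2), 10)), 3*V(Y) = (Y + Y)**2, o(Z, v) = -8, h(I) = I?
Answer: 189555/8 ≈ 23694.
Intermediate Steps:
V(Y) = 4*Y**2/3 (V(Y) = (Y + Y)**2/3 = (2*Y)**2/3 = (4*Y**2)/3 = 4*Y**2/3)
u = -71102/3 (u = -23786 + (4/3)*(-8)**2 = -23786 + (4/3)*64 = -23786 + 256/3 = -71102/3 ≈ -23701.)
B(N, w) = -2 + (w + N**2)/(6*(5 + N)) (B(N, w) = -2 + ((w + N*N)/(N + 5))/6 = -2 + ((w + N**2)/(5 + N))/6 = -2 + (w + N**2)/(6*(5 + N)))
B(-1, -104) - u = (-60 - 104 + (-1)**2 - 12*(-1))/(6*(5 - 1)) - 1*(-71102/3) = (1/6)*(-60 - 104 + 1 + 12)/4 + 71102/3 = (1/6)*(1/4)*(-151) + 71102/3 = -151/24 + 71102/3 = 189555/8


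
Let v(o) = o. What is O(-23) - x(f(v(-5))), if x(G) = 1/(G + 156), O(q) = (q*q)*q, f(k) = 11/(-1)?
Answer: -1764216/145 ≈ -12167.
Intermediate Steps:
f(k) = -11 (f(k) = 11*(-1) = -11)
O(q) = q³ (O(q) = q²*q = q³)
x(G) = 1/(156 + G)
O(-23) - x(f(v(-5))) = (-23)³ - 1/(156 - 11) = -12167 - 1/145 = -1764216/145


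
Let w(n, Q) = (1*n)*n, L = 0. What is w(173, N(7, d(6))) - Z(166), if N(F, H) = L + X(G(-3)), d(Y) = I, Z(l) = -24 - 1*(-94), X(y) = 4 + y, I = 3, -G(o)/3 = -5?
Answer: 29859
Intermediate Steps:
G(o) = 15 (G(o) = -3*(-5) = 15)
Z(l) = 70 (Z(l) = -24 + 94 = 70)
d(Y) = 3
N(F, H) = 19 (N(F, H) = 0 + (4 + 15) = 0 + 19 = 19)
w(n, Q) = n² (w(n, Q) = n*n = n²)
w(173, N(7, d(6))) - Z(166) = 173² - 1*70 = 29929 - 70 = 29859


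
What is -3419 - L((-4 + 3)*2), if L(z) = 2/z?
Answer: -3418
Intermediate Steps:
-3419 - L((-4 + 3)*2) = -3419 - 2/((-4 + 3)*2) = -3419 - 2/((-1*2)) = -3419 - 2/(-2) = -3419 - 2*(-1)/2 = -3419 - 1*(-1) = -3419 + 1 = -3418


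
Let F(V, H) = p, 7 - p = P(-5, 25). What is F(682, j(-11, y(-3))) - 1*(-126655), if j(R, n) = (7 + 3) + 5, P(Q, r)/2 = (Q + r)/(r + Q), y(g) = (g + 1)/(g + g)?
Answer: 126660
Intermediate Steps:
y(g) = (1 + g)/(2*g) (y(g) = (1 + g)/((2*g)) = (1 + g)*(1/(2*g)) = (1 + g)/(2*g))
P(Q, r) = 2 (P(Q, r) = 2*((Q + r)/(r + Q)) = 2*((Q + r)/(Q + r)) = 2*1 = 2)
p = 5 (p = 7 - 1*2 = 7 - 2 = 5)
j(R, n) = 15 (j(R, n) = 10 + 5 = 15)
F(V, H) = 5
F(682, j(-11, y(-3))) - 1*(-126655) = 5 - 1*(-126655) = 5 + 126655 = 126660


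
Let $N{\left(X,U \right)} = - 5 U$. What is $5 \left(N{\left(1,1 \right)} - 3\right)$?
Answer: $-40$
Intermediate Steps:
$5 \left(N{\left(1,1 \right)} - 3\right) = 5 \left(\left(-5\right) 1 - 3\right) = 5 \left(-5 - 3\right) = 5 \left(-8\right) = -40$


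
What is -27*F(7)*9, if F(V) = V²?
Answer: -11907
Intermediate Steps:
-27*F(7)*9 = -27*7²*9 = -27*49*9 = -1323*9 = -11907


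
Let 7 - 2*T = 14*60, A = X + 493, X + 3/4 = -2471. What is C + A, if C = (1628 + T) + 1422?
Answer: 2619/4 ≈ 654.75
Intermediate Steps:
X = -9887/4 (X = -¾ - 2471 = -9887/4 ≈ -2471.8)
A = -7915/4 (A = -9887/4 + 493 = -7915/4 ≈ -1978.8)
T = -833/2 (T = 7/2 - 7*60 = 7/2 - ½*840 = 7/2 - 420 = -833/2 ≈ -416.50)
C = 5267/2 (C = (1628 - 833/2) + 1422 = 2423/2 + 1422 = 5267/2 ≈ 2633.5)
C + A = 5267/2 - 7915/4 = 2619/4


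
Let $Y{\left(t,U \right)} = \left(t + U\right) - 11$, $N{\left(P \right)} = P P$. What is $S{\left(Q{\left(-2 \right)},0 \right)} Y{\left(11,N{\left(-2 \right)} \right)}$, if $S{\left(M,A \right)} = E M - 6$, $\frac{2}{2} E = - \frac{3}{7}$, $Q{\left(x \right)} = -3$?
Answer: $- \frac{132}{7} \approx -18.857$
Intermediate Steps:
$N{\left(P \right)} = P^{2}$
$Y{\left(t,U \right)} = -11 + U + t$ ($Y{\left(t,U \right)} = \left(U + t\right) - 11 = -11 + U + t$)
$E = - \frac{3}{7} \approx -0.42857$
$S{\left(M,A \right)} = -6 - \frac{3 M}{7}$ ($S{\left(M,A \right)} = - \frac{3 M}{7} - 6 = -6 - \frac{3 M}{7}$)
$S{\left(Q{\left(-2 \right)},0 \right)} Y{\left(11,N{\left(-2 \right)} \right)} = \left(-6 - - \frac{9}{7}\right) \left(-11 + \left(-2\right)^{2} + 11\right) = \left(-6 + \frac{9}{7}\right) \left(-11 + 4 + 11\right) = \left(- \frac{33}{7}\right) 4 = - \frac{132}{7}$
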